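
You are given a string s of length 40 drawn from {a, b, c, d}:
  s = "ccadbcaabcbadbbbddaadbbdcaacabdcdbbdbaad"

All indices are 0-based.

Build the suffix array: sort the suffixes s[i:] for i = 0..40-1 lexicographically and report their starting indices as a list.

[6, 25, 37, 18, 7, 28, 26, 38, 11, 19, 2, 36, 10, 13, 33, 21, 14, 4, 8, 34, 22, 29, 15, 5, 24, 27, 1, 9, 0, 31, 39, 17, 35, 12, 32, 20, 3, 23, 30, 16]

rank | idx | suffix
   0 |   6 | aabcbadbbbddaadbbdcaacabdcdbbdbaad
   1 |  25 | aacabdcdbbdbaad
   2 |  37 | aad
   3 |  18 | aadbbdcaacabdcdbbdbaad
   4 |   7 | abcbadbbbddaadbbdcaacabdcdbbdbaad
   5 |  28 | abdcdbbdbaad
   6 |  26 | acabdcdbbdbaad
   7 |  38 | ad
   8 |  11 | adbbbddaadbbdcaacabdcdbbdbaad
   9 |  19 | adbbdcaacabdcdbbdbaad
  10 |   2 | adbcaabcbadbbbddaadbbdcaacabdcdbbdbaad
  11 |  36 | baad
  12 |  10 | badbbbddaadbbdcaacabdcdbbdbaad
  13 |  13 | bbbddaadbbdcaacabdcdbbdbaad
  14 |  33 | bbdbaad
  15 |  21 | bbdcaacabdcdbbdbaad
  16 |  14 | bbddaadbbdcaacabdcdbbdbaad
  17 |   4 | bcaabcbadbbbddaadbbdcaacabdcdbbdbaad
  18 |   8 | bcbadbbbddaadbbdcaacabdcdbbdbaad
  19 |  34 | bdbaad
  20 |  22 | bdcaacabdcdbbdbaad
  21 |  29 | bdcdbbdbaad
  22 |  15 | bddaadbbdcaacabdcdbbdbaad
  23 |   5 | caabcbadbbbddaadbbdcaacabdcdbbdbaad
  24 |  24 | caacabdcdbbdbaad
  25 |  27 | cabdcdbbdbaad
  26 |   1 | cadbcaabcbadbbbddaadbbdcaacabdcdbbdbaad
  27 |   9 | cbadbbbddaadbbdcaacabdcdbbdbaad
  28 |   0 | ccadbcaabcbadbbbddaadbbdcaacabdcdbbdbaad
  29 |  31 | cdbbdbaad
  30 |  39 | d
  31 |  17 | daadbbdcaacabdcdbbdbaad
  32 |  35 | dbaad
  33 |  12 | dbbbddaadbbdcaacabdcdbbdbaad
  34 |  32 | dbbdbaad
  35 |  20 | dbbdcaacabdcdbbdbaad
  36 |   3 | dbcaabcbadbbbddaadbbdcaacabdcdbbdbaad
  37 |  23 | dcaacabdcdbbdbaad
  38 |  30 | dcdbbdbaad
  39 |  16 | ddaadbbdcaacabdcdbbdbaad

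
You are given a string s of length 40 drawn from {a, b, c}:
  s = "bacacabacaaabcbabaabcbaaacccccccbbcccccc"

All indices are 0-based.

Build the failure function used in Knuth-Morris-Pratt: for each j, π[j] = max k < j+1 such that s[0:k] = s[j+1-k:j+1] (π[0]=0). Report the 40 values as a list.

[0, 0, 0, 0, 0, 0, 1, 2, 3, 4, 0, 0, 1, 0, 1, 2, 1, 2, 0, 1, 0, 1, 2, 0, 0, 0, 0, 0, 0, 0, 0, 0, 1, 1, 0, 0, 0, 0, 0, 0]

π[0] = 0
j=1 s[j]='a': π[1]=0 (border '')
j=2 s[j]='c': π[2]=0 (border '')
j=3 s[j]='a': π[3]=0 (border '')
j=4 s[j]='c': π[4]=0 (border '')
j=5 s[j]='a': π[5]=0 (border '')
j=6 s[j]='b': π[6]=1 (border 'b')
j=7 s[j]='a': π[7]=2 (border 'ba')
j=8 s[j]='c': π[8]=3 (border 'bac')
j=9 s[j]='a': π[9]=4 (border 'baca')
j=10 s[j]='a': k: 4→0; π[10]=0 (border '')
j=11 s[j]='a': π[11]=0 (border '')
j=12 s[j]='b': π[12]=1 (border 'b')
j=13 s[j]='c': k: 1→0; π[13]=0 (border '')
j=14 s[j]='b': π[14]=1 (border 'b')
j=15 s[j]='a': π[15]=2 (border 'ba')
j=16 s[j]='b': k: 2→0; π[16]=1 (border 'b')
j=17 s[j]='a': π[17]=2 (border 'ba')
j=18 s[j]='a': k: 2→0; π[18]=0 (border '')
j=19 s[j]='b': π[19]=1 (border 'b')
j=20 s[j]='c': k: 1→0; π[20]=0 (border '')
j=21 s[j]='b': π[21]=1 (border 'b')
j=22 s[j]='a': π[22]=2 (border 'ba')
j=23 s[j]='a': k: 2→0; π[23]=0 (border '')
j=24 s[j]='a': π[24]=0 (border '')
j=25 s[j]='c': π[25]=0 (border '')
j=26 s[j]='c': π[26]=0 (border '')
j=27 s[j]='c': π[27]=0 (border '')
j=28 s[j]='c': π[28]=0 (border '')
j=29 s[j]='c': π[29]=0 (border '')
j=30 s[j]='c': π[30]=0 (border '')
j=31 s[j]='c': π[31]=0 (border '')
j=32 s[j]='b': π[32]=1 (border 'b')
j=33 s[j]='b': k: 1→0; π[33]=1 (border 'b')
j=34 s[j]='c': k: 1→0; π[34]=0 (border '')
j=35 s[j]='c': π[35]=0 (border '')
j=36 s[j]='c': π[36]=0 (border '')
j=37 s[j]='c': π[37]=0 (border '')
j=38 s[j]='c': π[38]=0 (border '')
j=39 s[j]='c': π[39]=0 (border '')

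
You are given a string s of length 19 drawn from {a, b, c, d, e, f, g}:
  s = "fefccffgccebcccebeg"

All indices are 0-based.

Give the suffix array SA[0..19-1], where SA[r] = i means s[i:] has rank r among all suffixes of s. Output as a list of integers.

sorted suffixes:
  #0 SA[0]=11  'bcccebeg'
  #1 SA[1]=16  'beg'
  #2 SA[2]=12  'cccebeg'
  #3 SA[3]=8  'ccebcccebeg'
  #4 SA[4]=13  'ccebeg'
  #5 SA[5]=3  'ccffgccebcccebeg'
  #6 SA[6]=9  'cebcccebeg'
  #7 SA[7]=14  'cebeg'
  #8 SA[8]=4  'cffgccebcccebeg'
  #9 SA[9]=10  'ebcccebeg'
  #10 SA[10]=15  'ebeg'
  #11 SA[11]=1  'efccffgccebcccebeg'
  #12 SA[12]=17  'eg'
  #13 SA[13]=2  'fccffgccebcccebeg'
  #14 SA[14]=0  'fefccffgccebcccebeg'
  #15 SA[15]=5  'ffgccebcccebeg'
  #16 SA[16]=6  'fgccebcccebeg'
  #17 SA[17]=18  'g'
  #18 SA[18]=7  'gccebcccebeg'

[11, 16, 12, 8, 13, 3, 9, 14, 4, 10, 15, 1, 17, 2, 0, 5, 6, 18, 7]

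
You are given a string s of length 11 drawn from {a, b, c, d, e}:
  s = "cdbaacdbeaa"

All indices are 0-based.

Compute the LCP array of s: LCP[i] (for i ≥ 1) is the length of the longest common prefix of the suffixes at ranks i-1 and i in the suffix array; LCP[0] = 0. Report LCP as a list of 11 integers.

[0, 1, 2, 1, 0, 1, 0, 3, 0, 2, 0]

sorted suffixes:
  #0 SA[0]=10  'a'
  #1 SA[1]=9  'aa'
  #2 SA[2]=3  'aacdbeaa'
  #3 SA[3]=4  'acdbeaa'
  #4 SA[4]=2  'baacdbeaa'
  #5 SA[5]=7  'beaa'
  #6 SA[6]=0  'cdbaacdbeaa'
  #7 SA[7]=5  'cdbeaa'
  #8 SA[8]=1  'dbaacdbeaa'
  #9 SA[9]=6  'dbeaa'
  #10 SA[10]=8  'eaa'

SA = [10, 9, 3, 4, 2, 7, 0, 5, 1, 6, 8]
rank  pair      lcp
   1  s[10:],s[9:]  1  'a'
   2  s[9:],s[3:]  2  'aa'
   3  s[3:],s[4:]  1  'a'
   4  s[4:],s[2:]  0  ''
   5  s[2:],s[7:]  1  'b'
   6  s[7:],s[0:]  0  ''
   7  s[0:],s[5:]  3  'cdb'
   8  s[5:],s[1:]  0  ''
   9  s[1:],s[6:]  2  'db'
  10  s[6:],s[8:]  0  ''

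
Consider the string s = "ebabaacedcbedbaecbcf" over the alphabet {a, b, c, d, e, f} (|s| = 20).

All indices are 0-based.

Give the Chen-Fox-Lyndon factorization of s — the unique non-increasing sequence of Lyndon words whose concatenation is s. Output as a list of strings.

["e", "b", "ab", "aacedcbedbaecbcf"]

emit factor 1: 'e' (i=0, period=1)
emit factor 2: 'b' (i=1, period=1)
emit factor 3: 'ab' (i=2, period=2)
emit factor 4: 'aacedcbedbaecbcf' (i=4, period=16)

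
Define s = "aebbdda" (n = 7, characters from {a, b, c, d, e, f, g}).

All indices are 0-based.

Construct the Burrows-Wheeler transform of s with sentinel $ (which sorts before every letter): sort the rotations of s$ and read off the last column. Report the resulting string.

ad$ebdba

rank  rotation  last
    0  $aebbdda  a
    1  a$aebbdd  d
    2  aebbdda$  $
    3  bbdda$ae  e
    4  bdda$aeb  b
    5  da$aebbd  d
    6  dda$aebb  b
    7  ebbdda$a  a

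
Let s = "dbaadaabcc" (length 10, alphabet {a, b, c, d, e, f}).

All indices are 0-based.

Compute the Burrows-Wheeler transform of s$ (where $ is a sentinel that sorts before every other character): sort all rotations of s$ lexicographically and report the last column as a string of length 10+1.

cdbaadacba$

rank  rotation     last
    0  $dbaadaabcc  c
    1  aabcc$dbaad  d
    2  aadaabcc$db  b
    3  abcc$dbaada  a
    4  adaabcc$dba  a
    5  baadaabcc$d  d
    6  bcc$dbaadaa  a
    7  c$dbaadaabc  c
    8  cc$dbaadaab  b
    9  daabcc$dbaa  a
   10  dbaadaabcc$  $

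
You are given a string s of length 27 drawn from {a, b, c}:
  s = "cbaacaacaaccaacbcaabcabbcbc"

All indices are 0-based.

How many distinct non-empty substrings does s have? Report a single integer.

rank | idx | suffix
   0 |  17 | aabcabbcbc
   1 |   2 | aacaacaaccaacbcaabcabbcbc
   2 |   5 | aacaaccaacbcaabcabbcbc
   3 |  12 | aacbcaabcabbcbc
   4 |   8 | aaccaacbcaabcabbcbc
   5 |  21 | abbcbc
   6 |  18 | abcabbcbc
   7 |   3 | acaacaaccaacbcaabcabbcbc
   8 |   6 | acaaccaacbcaabcabbcbc
   9 |  13 | acbcaabcabbcbc
  10 |   9 | accaacbcaabcabbcbc
  11 |   1 | baacaacaaccaacbcaabcabbcbc
  12 |  22 | bbcbc
  13 |  25 | bc
  14 |  15 | bcaabcabbcbc
  15 |  19 | bcabbcbc
  16 |  23 | bcbc
  17 |  26 | c
  18 |  16 | caabcabbcbc
  19 |   4 | caacaaccaacbcaabcabbcbc
  20 |  11 | caacbcaabcabbcbc
  21 |   7 | caaccaacbcaabcabbcbc
  22 |  20 | cabbcbc
  23 |   0 | cbaacaacaaccaacbcaabcabbcbc
  24 |  24 | cbc
  25 |  14 | cbcaabcabbcbc
  26 |  10 | ccaacbcaabcabbcbc

SA = [17, 2, 5, 12, 8, 21, 18, 3, 6, 13, 9, 1, 22, 25, 15, 19, 23, 26, 16, 4, 11, 7, 20, 0, 24, 14, 10]
rank  pair      lcp
   1  s[17:],s[2:]  2  'aa'
   2  s[2:],s[5:]  6  'aacaac'
   3  s[5:],s[12:]  3  'aac'
   4  s[12:],s[8:]  3  'aac'
   5  s[8:],s[21:]  1  'a'
   6  s[21:],s[18:]  2  'ab'
   7  s[18:],s[3:]  1  'a'
   8  s[3:],s[6:]  5  'acaac'
   9  s[6:],s[13:]  2  'ac'
  10  s[13:],s[9:]  2  'ac'
  11  s[9:],s[1:]  0  ''
  12  s[1:],s[22:]  1  'b'
  13  s[22:],s[25:]  1  'b'
  14  s[25:],s[15:]  2  'bc'
  15  s[15:],s[19:]  3  'bca'
  16  s[19:],s[23:]  2  'bc'
  17  s[23:],s[26:]  0  ''
  18  s[26:],s[16:]  1  'c'
  19  s[16:],s[4:]  3  'caa'
  20  s[4:],s[11:]  4  'caac'
  21  s[11:],s[7:]  4  'caac'
  22  s[7:],s[20:]  2  'ca'
  23  s[20:],s[0:]  1  'c'
  24  s[0:],s[24:]  2  'cb'
  25  s[24:],s[14:]  3  'cbc'
  26  s[14:],s[10:]  1  'c'

n(n+1)/2 = 27·28/2 = 378
Σ LCP = 0 + 2 + 6 + 3 + 3 + 1 + 2 + 1 + 5 + 2 + 2 + 0 + 1 + 1 + 2 + 3 + 2 + 0 + 1 + 3 + 4 + 4 + 2 + 1 + 2 + 3 + 1 = 57
distinct = 378 − 57 = 321

321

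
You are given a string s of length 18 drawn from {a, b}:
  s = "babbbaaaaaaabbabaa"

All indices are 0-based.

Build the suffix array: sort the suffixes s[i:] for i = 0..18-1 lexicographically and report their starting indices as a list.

[17, 16, 5, 6, 7, 8, 9, 10, 14, 11, 1, 15, 4, 13, 0, 3, 12, 2]

rank | idx | suffix
   0 |  17 | a
   1 |  16 | aa
   2 |   5 | aaaaaaabbabaa
   3 |   6 | aaaaaabbabaa
   4 |   7 | aaaaabbabaa
   5 |   8 | aaaabbabaa
   6 |   9 | aaabbabaa
   7 |  10 | aabbabaa
   8 |  14 | abaa
   9 |  11 | abbabaa
  10 |   1 | abbbaaaaaaabbabaa
  11 |  15 | baa
  12 |   4 | baaaaaaabbabaa
  13 |  13 | babaa
  14 |   0 | babbbaaaaaaabbabaa
  15 |   3 | bbaaaaaaabbabaa
  16 |  12 | bbabaa
  17 |   2 | bbbaaaaaaabbabaa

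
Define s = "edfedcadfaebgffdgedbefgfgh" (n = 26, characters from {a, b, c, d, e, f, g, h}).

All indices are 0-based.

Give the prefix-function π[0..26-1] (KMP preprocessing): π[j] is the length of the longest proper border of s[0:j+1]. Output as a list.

π[0] = 0
j=1 s[j]='d': π[1]=0 (border '')
j=2 s[j]='f': π[2]=0 (border '')
j=3 s[j]='e': π[3]=1 (border 'e')
j=4 s[j]='d': π[4]=2 (border 'ed')
j=5 s[j]='c': k: 2→0; π[5]=0 (border '')
j=6 s[j]='a': π[6]=0 (border '')
j=7 s[j]='d': π[7]=0 (border '')
j=8 s[j]='f': π[8]=0 (border '')
j=9 s[j]='a': π[9]=0 (border '')
j=10 s[j]='e': π[10]=1 (border 'e')
j=11 s[j]='b': k: 1→0; π[11]=0 (border '')
j=12 s[j]='g': π[12]=0 (border '')
j=13 s[j]='f': π[13]=0 (border '')
j=14 s[j]='f': π[14]=0 (border '')
j=15 s[j]='d': π[15]=0 (border '')
j=16 s[j]='g': π[16]=0 (border '')
j=17 s[j]='e': π[17]=1 (border 'e')
j=18 s[j]='d': π[18]=2 (border 'ed')
j=19 s[j]='b': k: 2→0; π[19]=0 (border '')
j=20 s[j]='e': π[20]=1 (border 'e')
j=21 s[j]='f': k: 1→0; π[21]=0 (border '')
j=22 s[j]='g': π[22]=0 (border '')
j=23 s[j]='f': π[23]=0 (border '')
j=24 s[j]='g': π[24]=0 (border '')
j=25 s[j]='h': π[25]=0 (border '')

[0, 0, 0, 1, 2, 0, 0, 0, 0, 0, 1, 0, 0, 0, 0, 0, 0, 1, 2, 0, 1, 0, 0, 0, 0, 0]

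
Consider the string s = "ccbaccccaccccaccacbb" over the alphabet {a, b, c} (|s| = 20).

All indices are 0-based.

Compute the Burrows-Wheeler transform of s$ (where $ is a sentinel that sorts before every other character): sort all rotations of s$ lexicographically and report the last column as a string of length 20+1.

bcccbbccccccaacc$ccaa

rank  rotation               last
    0  $ccbaccccaccccaccacbb  b
    1  acbb$ccbaccccaccccacc  c
    2  accacbb$ccbaccccacccc  c
    3  accccaccacbb$ccbacccc  c
    4  accccaccccaccacbb$ccb  b
    5  b$ccbaccccaccccaccacb  b
    6  baccccaccccaccacbb$cc  c
    7  bb$ccbaccccaccccaccac  c
    8  cacbb$ccbaccccaccccac  c
    9  caccacbb$ccbaccccaccc  c
   10  caccccaccacbb$ccbaccc  c
   11  cbaccccaccccaccacbb$c  c
   12  cbb$ccbaccccaccccacca  a
   13  ccacbb$ccbaccccacccca  a
   14  ccaccacbb$ccbaccccacc  c
   15  ccaccccaccacbb$ccbacc  c
   16  ccbaccccaccccaccacbb$  $
   17  cccaccacbb$ccbaccccac  c
   18  cccaccccaccacbb$ccbac  c
   19  ccccaccacbb$ccbacccca  a
   20  ccccaccccaccacbb$ccba  a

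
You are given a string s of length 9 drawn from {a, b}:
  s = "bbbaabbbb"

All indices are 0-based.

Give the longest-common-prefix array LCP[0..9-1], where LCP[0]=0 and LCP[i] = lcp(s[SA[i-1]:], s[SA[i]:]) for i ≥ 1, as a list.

[0, 1, 0, 1, 1, 2, 2, 3, 3]

rank→(start, suffix):
  0 → (3, 'aabbbb')
  1 → (4, 'abbbb')
  2 → (8, 'b')
  3 → (2, 'baabbbb')
  4 → (7, 'bb')
  5 → (1, 'bbaabbbb')
  6 → (6, 'bbb')
  7 → (0, 'bbbaabbbb')
  8 → (5, 'bbbb')

SA = [3, 4, 8, 2, 7, 1, 6, 0, 5]
i: (SA[i-1],SA[i]) lcp shared
  1: (3,4) 1 'a'
  2: (4,8) 0 ''
  3: (8,2) 1 'b'
  4: (2,7) 1 'b'
  5: (7,1) 2 'bb'
  6: (1,6) 2 'bb'
  7: (6,0) 3 'bbb'
  8: (0,5) 3 'bbb'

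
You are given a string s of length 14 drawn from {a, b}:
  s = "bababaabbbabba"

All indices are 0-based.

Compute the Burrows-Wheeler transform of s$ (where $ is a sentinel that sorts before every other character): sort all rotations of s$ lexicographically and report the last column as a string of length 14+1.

rank  rotation         last
    0  $bababaabbbabba  a
    1  a$bababaabbbabb  b
    2  aabbbabba$babab  b
    3  abaabbbabba$bab  b
    4  ababaabbbabba$b  b
    5  abba$bababaabbb  b
    6  abbbabba$bababa  a
    7  ba$bababaabbbab  b
    8  baabbbabba$baba  a
    9  babaabbbabba$ba  a
   10  bababaabbbabba$  $
   11  babba$bababaabb  b
   12  bba$bababaabbba  a
   13  bbabba$bababaab  b
   14  bbbabba$bababaa  a

abbbbbabaa$baba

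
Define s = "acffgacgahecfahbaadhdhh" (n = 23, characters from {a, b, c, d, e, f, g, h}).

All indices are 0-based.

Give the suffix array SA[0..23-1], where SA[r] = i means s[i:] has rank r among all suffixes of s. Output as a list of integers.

sorted suffixes:
  #0 SA[0]=16  'aadhdhh'
  #1 SA[1]=0  'acffgacgahecfahbaadhdhh'
  #2 SA[2]=5  'acgahecfahbaadhdhh'
  #3 SA[3]=17  'adhdhh'
  #4 SA[4]=13  'ahbaadhdhh'
  #5 SA[5]=8  'ahecfahbaadhdhh'
  #6 SA[6]=15  'baadhdhh'
  #7 SA[7]=11  'cfahbaadhdhh'
  #8 SA[8]=1  'cffgacgahecfahbaadhdhh'
  #9 SA[9]=6  'cgahecfahbaadhdhh'
  #10 SA[10]=18  'dhdhh'
  #11 SA[11]=20  'dhh'
  #12 SA[12]=10  'ecfahbaadhdhh'
  #13 SA[13]=12  'fahbaadhdhh'
  #14 SA[14]=2  'ffgacgahecfahbaadhdhh'
  #15 SA[15]=3  'fgacgahecfahbaadhdhh'
  #16 SA[16]=4  'gacgahecfahbaadhdhh'
  #17 SA[17]=7  'gahecfahbaadhdhh'
  #18 SA[18]=22  'h'
  #19 SA[19]=14  'hbaadhdhh'
  #20 SA[20]=19  'hdhh'
  #21 SA[21]=9  'hecfahbaadhdhh'
  #22 SA[22]=21  'hh'

[16, 0, 5, 17, 13, 8, 15, 11, 1, 6, 18, 20, 10, 12, 2, 3, 4, 7, 22, 14, 19, 9, 21]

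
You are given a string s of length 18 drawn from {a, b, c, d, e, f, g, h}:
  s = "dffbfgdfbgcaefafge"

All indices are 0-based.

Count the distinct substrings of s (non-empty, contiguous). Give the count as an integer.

sorted suffixes:
  #0 SA[0]=11  'aefafge'
  #1 SA[1]=14  'afge'
  #2 SA[2]=3  'bfgdfbgcaefafge'
  #3 SA[3]=8  'bgcaefafge'
  #4 SA[4]=10  'caefafge'
  #5 SA[5]=6  'dfbgcaefafge'
  #6 SA[6]=0  'dffbfgdfbgcaefafge'
  #7 SA[7]=17  'e'
  #8 SA[8]=12  'efafge'
  #9 SA[9]=13  'fafge'
  #10 SA[10]=2  'fbfgdfbgcaefafge'
  #11 SA[11]=7  'fbgcaefafge'
  #12 SA[12]=1  'ffbfgdfbgcaefafge'
  #13 SA[13]=4  'fgdfbgcaefafge'
  #14 SA[14]=15  'fge'
  #15 SA[15]=9  'gcaefafge'
  #16 SA[16]=5  'gdfbgcaefafge'
  #17 SA[17]=16  'ge'

SA = [11, 14, 3, 8, 10, 6, 0, 17, 12, 13, 2, 7, 1, 4, 15, 9, 5, 16]
[i] adj suffixes → lcp
  [1] 11/14 → 1 ('a')
  [2] 14/3 → 0 ('')
  [3] 3/8 → 1 ('b')
  [4] 8/10 → 0 ('')
  [5] 10/6 → 0 ('')
  [6] 6/0 → 2 ('df')
  [7] 0/17 → 0 ('')
  [8] 17/12 → 1 ('e')
  [9] 12/13 → 0 ('')
  [10] 13/2 → 1 ('f')
  [11] 2/7 → 2 ('fb')
  [12] 7/1 → 1 ('f')
  [13] 1/4 → 1 ('f')
  [14] 4/15 → 2 ('fg')
  [15] 15/9 → 0 ('')
  [16] 9/5 → 1 ('g')
  [17] 5/16 → 1 ('g')

n(n+1)/2 = 18·19/2 = 171
Σ LCP = 0 + 1 + 0 + 1 + 0 + 0 + 2 + 0 + 1 + 0 + 1 + 2 + 1 + 1 + 2 + 0 + 1 + 1 = 14
distinct = 171 − 14 = 157

157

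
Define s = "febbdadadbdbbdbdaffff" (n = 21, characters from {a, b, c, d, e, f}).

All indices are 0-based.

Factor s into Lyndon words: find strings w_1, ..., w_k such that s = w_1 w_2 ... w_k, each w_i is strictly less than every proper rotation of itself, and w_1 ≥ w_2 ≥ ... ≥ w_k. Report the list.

["f", "e", "bbd", "adadbdbbdbdaffff"]

emit factor 1: 'f' (i=0, period=1)
emit factor 2: 'e' (i=1, period=1)
emit factor 3: 'bbd' (i=2, period=3)
emit factor 4: 'adadbdbbdbdaffff' (i=5, period=16)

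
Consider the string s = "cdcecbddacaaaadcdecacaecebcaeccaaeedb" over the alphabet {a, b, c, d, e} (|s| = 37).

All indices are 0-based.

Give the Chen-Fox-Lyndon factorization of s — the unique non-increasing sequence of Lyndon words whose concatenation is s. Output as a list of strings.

["cdce", "c", "bdd", "ac", "aaaadcdecacaecebcaeccaaeedb"]

emit factor 1: 'cdce' (i=0, period=4)
emit factor 2: 'c' (i=4, period=1)
emit factor 3: 'bdd' (i=5, period=3)
emit factor 4: 'ac' (i=8, period=2)
emit factor 5: 'aaaadcdecacaecebcaeccaaeedb' (i=10, period=27)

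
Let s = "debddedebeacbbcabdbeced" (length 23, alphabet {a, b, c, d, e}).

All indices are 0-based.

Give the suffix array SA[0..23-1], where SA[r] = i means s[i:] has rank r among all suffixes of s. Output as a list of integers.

[15, 10, 12, 13, 16, 2, 8, 18, 14, 11, 20, 22, 17, 3, 0, 6, 4, 9, 1, 7, 19, 21, 5]

rank | idx | suffix
   0 |  15 | abdbeced
   1 |  10 | acbbcabdbeced
   2 |  12 | bbcabdbeced
   3 |  13 | bcabdbeced
   4 |  16 | bdbeced
   5 |   2 | bddedebeacbbcabdbeced
   6 |   8 | beacbbcabdbeced
   7 |  18 | beced
   8 |  14 | cabdbeced
   9 |  11 | cbbcabdbeced
  10 |  20 | ced
  11 |  22 | d
  12 |  17 | dbeced
  13 |   3 | ddedebeacbbcabdbeced
  14 |   0 | debddedebeacbbcabdbeced
  15 |   6 | debeacbbcabdbeced
  16 |   4 | dedebeacbbcabdbeced
  17 |   9 | eacbbcabdbeced
  18 |   1 | ebddedebeacbbcabdbeced
  19 |   7 | ebeacbbcabdbeced
  20 |  19 | eced
  21 |  21 | ed
  22 |   5 | edebeacbbcabdbeced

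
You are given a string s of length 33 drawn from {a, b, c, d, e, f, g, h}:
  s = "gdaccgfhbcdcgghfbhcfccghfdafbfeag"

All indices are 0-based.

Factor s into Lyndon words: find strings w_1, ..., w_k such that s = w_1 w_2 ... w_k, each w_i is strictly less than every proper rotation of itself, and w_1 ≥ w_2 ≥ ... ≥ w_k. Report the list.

emit factor 1: 'g' (i=0, period=1)
emit factor 2: 'd' (i=1, period=1)
emit factor 3: 'accgfhbcdcgghfbhcfccghfdafbfeag' (i=2, period=31)

["g", "d", "accgfhbcdcgghfbhcfccghfdafbfeag"]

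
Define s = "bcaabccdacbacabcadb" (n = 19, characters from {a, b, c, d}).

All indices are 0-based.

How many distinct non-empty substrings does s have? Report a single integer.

167

rank→(start, suffix):
  0 → (2, 'aabccdacbacabcadb')
  1 → (13, 'abcadb')
  2 → (3, 'abccdacbacabcadb')
  3 → (11, 'acabcadb')
  4 → (8, 'acbacabcadb')
  5 → (16, 'adb')
  6 → (18, 'b')
  7 → (10, 'bacabcadb')
  8 → (0, 'bcaabccdacbacabcadb')
  9 → (14, 'bcadb')
  10 → (4, 'bccdacbacabcadb')
  11 → (1, 'caabccdacbacabcadb')
  12 → (12, 'cabcadb')
  13 → (15, 'cadb')
  14 → (9, 'cbacabcadb')
  15 → (5, 'ccdacbacabcadb')
  16 → (6, 'cdacbacabcadb')
  17 → (7, 'dacbacabcadb')
  18 → (17, 'db')

SA = [2, 13, 3, 11, 8, 16, 18, 10, 0, 14, 4, 1, 12, 15, 9, 5, 6, 7, 17]
rank  pair      lcp
   1  s[2:],s[13:]  1  'a'
   2  s[13:],s[3:]  3  'abc'
   3  s[3:],s[11:]  1  'a'
   4  s[11:],s[8:]  2  'ac'
   5  s[8:],s[16:]  1  'a'
   6  s[16:],s[18:]  0  ''
   7  s[18:],s[10:]  1  'b'
   8  s[10:],s[0:]  1  'b'
   9  s[0:],s[14:]  3  'bca'
  10  s[14:],s[4:]  2  'bc'
  11  s[4:],s[1:]  0  ''
  12  s[1:],s[12:]  2  'ca'
  13  s[12:],s[15:]  2  'ca'
  14  s[15:],s[9:]  1  'c'
  15  s[9:],s[5:]  1  'c'
  16  s[5:],s[6:]  1  'c'
  17  s[6:],s[7:]  0  ''
  18  s[7:],s[17:]  1  'd'

n(n+1)/2 = 19·20/2 = 190
Σ LCP = 0 + 1 + 3 + 1 + 2 + 1 + 0 + 1 + 1 + 3 + 2 + 0 + 2 + 2 + 1 + 1 + 1 + 0 + 1 = 23
distinct = 190 − 23 = 167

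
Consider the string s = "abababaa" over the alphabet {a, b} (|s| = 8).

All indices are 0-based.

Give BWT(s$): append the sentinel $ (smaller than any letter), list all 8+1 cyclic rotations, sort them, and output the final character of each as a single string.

aabbb$aaa

rank  rotation   last
    0  $abababaa  a
    1  a$abababa  a
    2  aa$ababab  b
    3  abaa$abab  b
    4  ababaa$ab  b
    5  abababaa$  $
    6  baa$ababa  a
    7  babaa$aba  a
    8  bababaa$a  a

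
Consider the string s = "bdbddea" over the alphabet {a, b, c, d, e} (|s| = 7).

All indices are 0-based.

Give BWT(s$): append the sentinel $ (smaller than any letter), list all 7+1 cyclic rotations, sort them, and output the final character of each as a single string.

rank  rotation  last
    0  $bdbddea  a
    1  a$bdbdde  e
    2  bdbddea$  $
    3  bddea$bd  d
    4  dbddea$b  b
    5  ddea$bdb  b
    6  dea$bdbd  d
    7  ea$bdbdd  d

ae$dbbdd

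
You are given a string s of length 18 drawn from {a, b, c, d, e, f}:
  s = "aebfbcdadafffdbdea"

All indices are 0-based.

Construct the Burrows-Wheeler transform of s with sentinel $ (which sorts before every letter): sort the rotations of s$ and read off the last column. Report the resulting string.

aed$dfdebcafbdabffa

rank  rotation             last
    0  $aebfbcdadafffdbdea  a
    1  a$aebfbcdadafffdbde  e
    2  adafffdbdea$aebfbcd  d
    3  aebfbcdadafffdbdea$  $
    4  afffdbdea$aebfbcdad  d
    5  bcdadafffdbdea$aebf  f
    6  bdea$aebfbcdadafffd  d
    7  bfbcdadafffdbdea$ae  e
    8  cdadafffdbdea$aebfb  b
    9  dadafffdbdea$aebfbc  c
   10  dafffdbdea$aebfbcda  a
   11  dbdea$aebfbcdadafff  f
   12  dea$aebfbcdadafffdb  b
   13  ea$aebfbcdadafffdbd  d
   14  ebfbcdadafffdbdea$a  a
   15  fbcdadafffdbdea$aeb  b
   16  fdbdea$aebfbcdadaff  f
   17  ffdbdea$aebfbcdadaf  f
   18  fffdbdea$aebfbcdada  a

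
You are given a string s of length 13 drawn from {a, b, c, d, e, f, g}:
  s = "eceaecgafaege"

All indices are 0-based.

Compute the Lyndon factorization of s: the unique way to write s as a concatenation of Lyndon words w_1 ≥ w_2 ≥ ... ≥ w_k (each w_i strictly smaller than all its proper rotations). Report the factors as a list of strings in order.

emit factor 1: 'e' (i=0, period=1)
emit factor 2: 'ce' (i=1, period=2)
emit factor 3: 'aecgafaege' (i=3, period=10)

["e", "ce", "aecgafaege"]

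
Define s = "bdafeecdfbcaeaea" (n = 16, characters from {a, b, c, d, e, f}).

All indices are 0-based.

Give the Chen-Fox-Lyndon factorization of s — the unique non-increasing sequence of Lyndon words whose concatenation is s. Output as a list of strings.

["bd", "afeecdfbc", "ae", "ae", "a"]

emit factor 1: 'bd' (i=0, period=2)
emit factor 2: 'afeecdfbc' (i=2, period=9)
emit factor 3: 'ae' (i=11, period=2)
emit factor 4: 'ae' (i=13, period=2)
emit factor 5: 'a' (i=15, period=1)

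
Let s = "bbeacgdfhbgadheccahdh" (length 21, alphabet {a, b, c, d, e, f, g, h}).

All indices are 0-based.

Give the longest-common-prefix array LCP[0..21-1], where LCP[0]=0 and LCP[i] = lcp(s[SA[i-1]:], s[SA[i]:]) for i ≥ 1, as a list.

[0, 1, 1, 0, 1, 1, 0, 1, 1, 0, 1, 2, 0, 1, 0, 0, 1, 0, 1, 1, 1]

sorted suffixes:
  #0 SA[0]=3  'acgdfhbgadheccahdh'
  #1 SA[1]=11  'adheccahdh'
  #2 SA[2]=17  'ahdh'
  #3 SA[3]=0  'bbeacgdfhbgadheccahdh'
  #4 SA[4]=1  'beacgdfhbgadheccahdh'
  #5 SA[5]=9  'bgadheccahdh'
  #6 SA[6]=16  'cahdh'
  #7 SA[7]=15  'ccahdh'
  #8 SA[8]=4  'cgdfhbgadheccahdh'
  #9 SA[9]=6  'dfhbgadheccahdh'
  #10 SA[10]=19  'dh'
  #11 SA[11]=12  'dheccahdh'
  #12 SA[12]=2  'eacgdfhbgadheccahdh'
  #13 SA[13]=14  'eccahdh'
  #14 SA[14]=7  'fhbgadheccahdh'
  #15 SA[15]=10  'gadheccahdh'
  #16 SA[16]=5  'gdfhbgadheccahdh'
  #17 SA[17]=20  'h'
  #18 SA[18]=8  'hbgadheccahdh'
  #19 SA[19]=18  'hdh'
  #20 SA[20]=13  'heccahdh'

SA = [3, 11, 17, 0, 1, 9, 16, 15, 4, 6, 19, 12, 2, 14, 7, 10, 5, 20, 8, 18, 13]
[i] adj suffixes → lcp
  [1] 3/11 → 1 ('a')
  [2] 11/17 → 1 ('a')
  [3] 17/0 → 0 ('')
  [4] 0/1 → 1 ('b')
  [5] 1/9 → 1 ('b')
  [6] 9/16 → 0 ('')
  [7] 16/15 → 1 ('c')
  [8] 15/4 → 1 ('c')
  [9] 4/6 → 0 ('')
  [10] 6/19 → 1 ('d')
  [11] 19/12 → 2 ('dh')
  [12] 12/2 → 0 ('')
  [13] 2/14 → 1 ('e')
  [14] 14/7 → 0 ('')
  [15] 7/10 → 0 ('')
  [16] 10/5 → 1 ('g')
  [17] 5/20 → 0 ('')
  [18] 20/8 → 1 ('h')
  [19] 8/18 → 1 ('h')
  [20] 18/13 → 1 ('h')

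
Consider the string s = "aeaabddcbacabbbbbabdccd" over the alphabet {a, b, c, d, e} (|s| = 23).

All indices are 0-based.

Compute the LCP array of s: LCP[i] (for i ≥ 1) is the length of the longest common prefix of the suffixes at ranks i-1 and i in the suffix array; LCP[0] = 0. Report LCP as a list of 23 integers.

sorted suffixes:
  #0 SA[0]=2  'aabddcbacabbbbbabdccd'
  #1 SA[1]=11  'abbbbbabdccd'
  #2 SA[2]=17  'abdccd'
  #3 SA[3]=3  'abddcbacabbbbbabdccd'
  #4 SA[4]=9  'acabbbbbabdccd'
  #5 SA[5]=0  'aeaabddcbacabbbbbabdccd'
  #6 SA[6]=16  'babdccd'
  #7 SA[7]=8  'bacabbbbbabdccd'
  #8 SA[8]=15  'bbabdccd'
  #9 SA[9]=14  'bbbabdccd'
  #10 SA[10]=13  'bbbbabdccd'
  #11 SA[11]=12  'bbbbbabdccd'
  #12 SA[12]=18  'bdccd'
  #13 SA[13]=4  'bddcbacabbbbbabdccd'
  #14 SA[14]=10  'cabbbbbabdccd'
  #15 SA[15]=7  'cbacabbbbbabdccd'
  #16 SA[16]=20  'ccd'
  #17 SA[17]=21  'cd'
  #18 SA[18]=22  'd'
  #19 SA[19]=6  'dcbacabbbbbabdccd'
  #20 SA[20]=19  'dccd'
  #21 SA[21]=5  'ddcbacabbbbbabdccd'
  #22 SA[22]=1  'eaabddcbacabbbbbabdccd'

SA = [2, 11, 17, 3, 9, 0, 16, 8, 15, 14, 13, 12, 18, 4, 10, 7, 20, 21, 22, 6, 19, 5, 1]
rank  pair      lcp
   1  s[2:],s[11:]  1  'a'
   2  s[11:],s[17:]  2  'ab'
   3  s[17:],s[3:]  3  'abd'
   4  s[3:],s[9:]  1  'a'
   5  s[9:],s[0:]  1  'a'
   6  s[0:],s[16:]  0  ''
   7  s[16:],s[8:]  2  'ba'
   8  s[8:],s[15:]  1  'b'
   9  s[15:],s[14:]  2  'bb'
  10  s[14:],s[13:]  3  'bbb'
  11  s[13:],s[12:]  4  'bbbb'
  12  s[12:],s[18:]  1  'b'
  13  s[18:],s[4:]  2  'bd'
  14  s[4:],s[10:]  0  ''
  15  s[10:],s[7:]  1  'c'
  16  s[7:],s[20:]  1  'c'
  17  s[20:],s[21:]  1  'c'
  18  s[21:],s[22:]  0  ''
  19  s[22:],s[6:]  1  'd'
  20  s[6:],s[19:]  2  'dc'
  21  s[19:],s[5:]  1  'd'
  22  s[5:],s[1:]  0  ''

[0, 1, 2, 3, 1, 1, 0, 2, 1, 2, 3, 4, 1, 2, 0, 1, 1, 1, 0, 1, 2, 1, 0]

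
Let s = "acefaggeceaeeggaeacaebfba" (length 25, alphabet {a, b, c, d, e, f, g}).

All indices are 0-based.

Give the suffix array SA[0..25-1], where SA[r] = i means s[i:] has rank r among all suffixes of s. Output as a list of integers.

[24, 17, 0, 15, 19, 10, 4, 23, 21, 18, 8, 1, 16, 9, 20, 7, 11, 2, 12, 3, 22, 14, 6, 13, 5]

rank→(start, suffix):
  0 → (24, 'a')
  1 → (17, 'acaebfba')
  2 → (0, 'acefaggeceaeeggaeacaebfba')
  3 → (15, 'aeacaebfba')
  4 → (19, 'aebfba')
  5 → (10, 'aeeggaeacaebfba')
  6 → (4, 'aggeceaeeggaeacaebfba')
  7 → (23, 'ba')
  8 → (21, 'bfba')
  9 → (18, 'caebfba')
  10 → (8, 'ceaeeggaeacaebfba')
  11 → (1, 'cefaggeceaeeggaeacaebfba')
  12 → (16, 'eacaebfba')
  13 → (9, 'eaeeggaeacaebfba')
  14 → (20, 'ebfba')
  15 → (7, 'eceaeeggaeacaebfba')
  16 → (11, 'eeggaeacaebfba')
  17 → (2, 'efaggeceaeeggaeacaebfba')
  18 → (12, 'eggaeacaebfba')
  19 → (3, 'faggeceaeeggaeacaebfba')
  20 → (22, 'fba')
  21 → (14, 'gaeacaebfba')
  22 → (6, 'geceaeeggaeacaebfba')
  23 → (13, 'ggaeacaebfba')
  24 → (5, 'ggeceaeeggaeacaebfba')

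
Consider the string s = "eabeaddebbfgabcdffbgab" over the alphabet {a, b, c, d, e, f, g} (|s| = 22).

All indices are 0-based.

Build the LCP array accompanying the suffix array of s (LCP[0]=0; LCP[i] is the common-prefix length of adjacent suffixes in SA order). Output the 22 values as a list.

[0, 2, 2, 1, 0, 1, 1, 1, 1, 1, 0, 0, 1, 1, 0, 2, 1, 0, 1, 1, 0, 3]

rank | idx | suffix
   0 |  20 | ab
   1 |  12 | abcdffbgab
   2 |   1 | abeaddebbfgabcdffbgab
   3 |   4 | addebbfgabcdffbgab
   4 |  21 | b
   5 |   8 | bbfgabcdffbgab
   6 |  13 | bcdffbgab
   7 |   2 | beaddebbfgabcdffbgab
   8 |   9 | bfgabcdffbgab
   9 |  18 | bgab
  10 |  14 | cdffbgab
  11 |   5 | ddebbfgabcdffbgab
  12 |   6 | debbfgabcdffbgab
  13 |  15 | dffbgab
  14 |   0 | eabeaddebbfgabcdffbgab
  15 |   3 | eaddebbfgabcdffbgab
  16 |   7 | ebbfgabcdffbgab
  17 |  17 | fbgab
  18 |  16 | ffbgab
  19 |  10 | fgabcdffbgab
  20 |  19 | gab
  21 |  11 | gabcdffbgab

SA = [20, 12, 1, 4, 21, 8, 13, 2, 9, 18, 14, 5, 6, 15, 0, 3, 7, 17, 16, 10, 19, 11]
i: (SA[i-1],SA[i]) lcp shared
  1: (20,12) 2 'ab'
  2: (12,1) 2 'ab'
  3: (1,4) 1 'a'
  4: (4,21) 0 ''
  5: (21,8) 1 'b'
  6: (8,13) 1 'b'
  7: (13,2) 1 'b'
  8: (2,9) 1 'b'
  9: (9,18) 1 'b'
  10: (18,14) 0 ''
  11: (14,5) 0 ''
  12: (5,6) 1 'd'
  13: (6,15) 1 'd'
  14: (15,0) 0 ''
  15: (0,3) 2 'ea'
  16: (3,7) 1 'e'
  17: (7,17) 0 ''
  18: (17,16) 1 'f'
  19: (16,10) 1 'f'
  20: (10,19) 0 ''
  21: (19,11) 3 'gab'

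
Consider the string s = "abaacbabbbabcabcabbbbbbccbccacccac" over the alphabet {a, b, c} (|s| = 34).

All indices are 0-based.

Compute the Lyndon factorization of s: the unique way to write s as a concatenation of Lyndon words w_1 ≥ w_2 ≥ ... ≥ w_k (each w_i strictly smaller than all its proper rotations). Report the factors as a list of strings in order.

["ab", "aacbabbbabcabcabbbbbbccbccacccac"]

emit factor 1: 'ab' (i=0, period=2)
emit factor 2: 'aacbabbbabcabcabbbbbbccbccacccac' (i=2, period=32)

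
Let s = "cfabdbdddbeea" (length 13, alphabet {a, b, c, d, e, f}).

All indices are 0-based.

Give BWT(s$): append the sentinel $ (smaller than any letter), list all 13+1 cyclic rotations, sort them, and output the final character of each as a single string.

rank  rotation        last
    0  $cfabdbdddbeea  a
    1  a$cfabdbdddbee  e
    2  abdbdddbeea$cf  f
    3  bdbdddbeea$cfa  a
    4  bdddbeea$cfabd  d
    5  beea$cfabdbddd  d
    6  cfabdbdddbeea$  $
    7  dbdddbeea$cfab  b
    8  dbeea$cfabdbdd  d
    9  ddbeea$cfabdbd  d
   10  dddbeea$cfabdb  b
   11  ea$cfabdbdddbe  e
   12  eea$cfabdbdddb  b
   13  fabdbdddbeea$c  c

aefadd$bddbebc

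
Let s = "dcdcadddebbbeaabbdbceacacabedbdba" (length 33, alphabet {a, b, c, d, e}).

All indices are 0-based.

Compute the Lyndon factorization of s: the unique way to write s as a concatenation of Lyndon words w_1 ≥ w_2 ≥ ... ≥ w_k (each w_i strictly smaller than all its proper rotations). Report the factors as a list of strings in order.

["d", "cd", "c", "adddebbbe", "aabbdbceacacabedbdb", "a"]

emit factor 1: 'd' (i=0, period=1)
emit factor 2: 'cd' (i=1, period=2)
emit factor 3: 'c' (i=3, period=1)
emit factor 4: 'adddebbbe' (i=4, period=9)
emit factor 5: 'aabbdbceacacabedbdb' (i=13, period=19)
emit factor 6: 'a' (i=32, period=1)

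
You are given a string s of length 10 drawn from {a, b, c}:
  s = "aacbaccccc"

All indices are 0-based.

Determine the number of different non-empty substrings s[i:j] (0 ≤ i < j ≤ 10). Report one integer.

rank | idx | suffix
   0 |   0 | aacbaccccc
   1 |   1 | acbaccccc
   2 |   4 | accccc
   3 |   3 | baccccc
   4 |   9 | c
   5 |   2 | cbaccccc
   6 |   8 | cc
   7 |   7 | ccc
   8 |   6 | cccc
   9 |   5 | ccccc

SA = [0, 1, 4, 3, 9, 2, 8, 7, 6, 5]
rank  pair      lcp
   1  s[0:],s[1:]  1  'a'
   2  s[1:],s[4:]  2  'ac'
   3  s[4:],s[3:]  0  ''
   4  s[3:],s[9:]  0  ''
   5  s[9:],s[2:]  1  'c'
   6  s[2:],s[8:]  1  'c'
   7  s[8:],s[7:]  2  'cc'
   8  s[7:],s[6:]  3  'ccc'
   9  s[6:],s[5:]  4  'cccc'

n(n+1)/2 = 10·11/2 = 55
Σ LCP = 0 + 1 + 2 + 0 + 0 + 1 + 1 + 2 + 3 + 4 = 14
distinct = 55 − 14 = 41

41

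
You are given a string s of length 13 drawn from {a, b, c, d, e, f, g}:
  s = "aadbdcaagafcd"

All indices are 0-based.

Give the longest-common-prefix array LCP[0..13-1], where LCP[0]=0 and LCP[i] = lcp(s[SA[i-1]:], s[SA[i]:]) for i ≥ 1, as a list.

[0, 2, 1, 1, 1, 0, 0, 1, 0, 1, 1, 0, 0]

rank→(start, suffix):
  0 → (0, 'aadbdcaagafcd')
  1 → (6, 'aagafcd')
  2 → (1, 'adbdcaagafcd')
  3 → (9, 'afcd')
  4 → (7, 'agafcd')
  5 → (3, 'bdcaagafcd')
  6 → (5, 'caagafcd')
  7 → (11, 'cd')
  8 → (12, 'd')
  9 → (2, 'dbdcaagafcd')
  10 → (4, 'dcaagafcd')
  11 → (10, 'fcd')
  12 → (8, 'gafcd')

SA = [0, 6, 1, 9, 7, 3, 5, 11, 12, 2, 4, 10, 8]
[i] adj suffixes → lcp
  [1] 0/6 → 2 ('aa')
  [2] 6/1 → 1 ('a')
  [3] 1/9 → 1 ('a')
  [4] 9/7 → 1 ('a')
  [5] 7/3 → 0 ('')
  [6] 3/5 → 0 ('')
  [7] 5/11 → 1 ('c')
  [8] 11/12 → 0 ('')
  [9] 12/2 → 1 ('d')
  [10] 2/4 → 1 ('d')
  [11] 4/10 → 0 ('')
  [12] 10/8 → 0 ('')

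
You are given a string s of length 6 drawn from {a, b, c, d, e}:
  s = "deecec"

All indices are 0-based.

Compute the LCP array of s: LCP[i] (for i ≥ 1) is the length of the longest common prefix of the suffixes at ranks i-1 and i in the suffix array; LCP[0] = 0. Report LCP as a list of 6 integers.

rank→(start, suffix):
  0 → (5, 'c')
  1 → (3, 'cec')
  2 → (0, 'deecec')
  3 → (4, 'ec')
  4 → (2, 'ecec')
  5 → (1, 'eecec')

SA = [5, 3, 0, 4, 2, 1]
[i] adj suffixes → lcp
  [1] 5/3 → 1 ('c')
  [2] 3/0 → 0 ('')
  [3] 0/4 → 0 ('')
  [4] 4/2 → 2 ('ec')
  [5] 2/1 → 1 ('e')

[0, 1, 0, 0, 2, 1]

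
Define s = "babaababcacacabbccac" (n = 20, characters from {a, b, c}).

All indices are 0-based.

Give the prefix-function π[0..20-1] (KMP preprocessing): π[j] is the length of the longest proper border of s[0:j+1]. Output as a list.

π[0] = 0
j=1 s[j]='a': π[1]=0 (border '')
j=2 s[j]='b': π[2]=1 (border 'b')
j=3 s[j]='a': π[3]=2 (border 'ba')
j=4 s[j]='a': k: 2→0; π[4]=0 (border '')
j=5 s[j]='b': π[5]=1 (border 'b')
j=6 s[j]='a': π[6]=2 (border 'ba')
j=7 s[j]='b': π[7]=3 (border 'bab')
j=8 s[j]='c': k: 3→1→0; π[8]=0 (border '')
j=9 s[j]='a': π[9]=0 (border '')
j=10 s[j]='c': π[10]=0 (border '')
j=11 s[j]='a': π[11]=0 (border '')
j=12 s[j]='c': π[12]=0 (border '')
j=13 s[j]='a': π[13]=0 (border '')
j=14 s[j]='b': π[14]=1 (border 'b')
j=15 s[j]='b': k: 1→0; π[15]=1 (border 'b')
j=16 s[j]='c': k: 1→0; π[16]=0 (border '')
j=17 s[j]='c': π[17]=0 (border '')
j=18 s[j]='a': π[18]=0 (border '')
j=19 s[j]='c': π[19]=0 (border '')

[0, 0, 1, 2, 0, 1, 2, 3, 0, 0, 0, 0, 0, 0, 1, 1, 0, 0, 0, 0]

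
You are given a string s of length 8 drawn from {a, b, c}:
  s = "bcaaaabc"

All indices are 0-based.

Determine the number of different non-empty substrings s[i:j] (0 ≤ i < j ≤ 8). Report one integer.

rank→(start, suffix):
  0 → (2, 'aaaabc')
  1 → (3, 'aaabc')
  2 → (4, 'aabc')
  3 → (5, 'abc')
  4 → (6, 'bc')
  5 → (0, 'bcaaaabc')
  6 → (7, 'c')
  7 → (1, 'caaaabc')

SA = [2, 3, 4, 5, 6, 0, 7, 1]
[i] adj suffixes → lcp
  [1] 2/3 → 3 ('aaa')
  [2] 3/4 → 2 ('aa')
  [3] 4/5 → 1 ('a')
  [4] 5/6 → 0 ('')
  [5] 6/0 → 2 ('bc')
  [6] 0/7 → 0 ('')
  [7] 7/1 → 1 ('c')

n(n+1)/2 = 8·9/2 = 36
Σ LCP = 0 + 3 + 2 + 1 + 0 + 2 + 0 + 1 = 9
distinct = 36 − 9 = 27

27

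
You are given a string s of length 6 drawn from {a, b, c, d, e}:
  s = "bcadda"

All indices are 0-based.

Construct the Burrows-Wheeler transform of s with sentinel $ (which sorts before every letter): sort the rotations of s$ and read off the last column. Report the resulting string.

rank  rotation last
    0  $bcadda  a
    1  a$bcadd  d
    2  adda$bc  c
    3  bcadda$  $
    4  cadda$b  b
    5  da$bcad  d
    6  dda$bca  a

adc$bda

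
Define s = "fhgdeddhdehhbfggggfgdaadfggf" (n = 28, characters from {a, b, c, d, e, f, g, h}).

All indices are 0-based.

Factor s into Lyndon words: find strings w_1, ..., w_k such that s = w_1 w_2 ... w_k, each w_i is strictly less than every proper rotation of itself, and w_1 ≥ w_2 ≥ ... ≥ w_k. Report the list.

emit factor 1: 'fhg' (i=0, period=3)
emit factor 2: 'de' (i=3, period=2)
emit factor 3: 'ddhdehh' (i=5, period=7)
emit factor 4: 'bfggggfgd' (i=12, period=9)
emit factor 5: 'aadfggf' (i=21, period=7)

["fhg", "de", "ddhdehh", "bfggggfgd", "aadfggf"]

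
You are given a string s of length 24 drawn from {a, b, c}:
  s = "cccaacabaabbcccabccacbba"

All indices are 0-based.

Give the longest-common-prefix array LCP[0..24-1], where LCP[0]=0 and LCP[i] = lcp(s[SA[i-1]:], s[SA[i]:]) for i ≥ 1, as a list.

rank→(start, suffix):
  0 → (23, 'a')
  1 → (8, 'aabbcccabccacbba')
  2 → (3, 'aacabaabbcccabccacbba')
  3 → (6, 'abaabbcccabccacbba')
  4 → (9, 'abbcccabccacbba')
  5 → (15, 'abccacbba')
  6 → (4, 'acabaabbcccabccacbba')
  7 → (19, 'acbba')
  8 → (22, 'ba')
  9 → (7, 'baabbcccabccacbba')
  10 → (21, 'bba')
  11 → (10, 'bbcccabccacbba')
  12 → (16, 'bccacbba')
  13 → (11, 'bcccabccacbba')
  14 → (2, 'caacabaabbcccabccacbba')
  15 → (5, 'cabaabbcccabccacbba')
  16 → (14, 'cabccacbba')
  17 → (18, 'cacbba')
  18 → (20, 'cbba')
  19 → (1, 'ccaacabaabbcccabccacbba')
  20 → (13, 'ccabccacbba')
  21 → (17, 'ccacbba')
  22 → (0, 'cccaacabaabbcccabccacbba')
  23 → (12, 'cccabccacbba')

SA = [23, 8, 3, 6, 9, 15, 4, 19, 22, 7, 21, 10, 16, 11, 2, 5, 14, 18, 20, 1, 13, 17, 0, 12]
[i] adj suffixes → lcp
  [1] 23/8 → 1 ('a')
  [2] 8/3 → 2 ('aa')
  [3] 3/6 → 1 ('a')
  [4] 6/9 → 2 ('ab')
  [5] 9/15 → 2 ('ab')
  [6] 15/4 → 1 ('a')
  [7] 4/19 → 2 ('ac')
  [8] 19/22 → 0 ('')
  [9] 22/7 → 2 ('ba')
  [10] 7/21 → 1 ('b')
  [11] 21/10 → 2 ('bb')
  [12] 10/16 → 1 ('b')
  [13] 16/11 → 3 ('bcc')
  [14] 11/2 → 0 ('')
  [15] 2/5 → 2 ('ca')
  [16] 5/14 → 3 ('cab')
  [17] 14/18 → 2 ('ca')
  [18] 18/20 → 1 ('c')
  [19] 20/1 → 1 ('c')
  [20] 1/13 → 3 ('cca')
  [21] 13/17 → 3 ('cca')
  [22] 17/0 → 2 ('cc')
  [23] 0/12 → 4 ('ccca')

[0, 1, 2, 1, 2, 2, 1, 2, 0, 2, 1, 2, 1, 3, 0, 2, 3, 2, 1, 1, 3, 3, 2, 4]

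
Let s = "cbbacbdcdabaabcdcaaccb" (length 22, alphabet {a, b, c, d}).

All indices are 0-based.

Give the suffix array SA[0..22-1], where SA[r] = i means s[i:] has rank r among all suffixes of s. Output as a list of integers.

rank | idx | suffix
   0 |  11 | aabcdcaaccb
   1 |  17 | aaccb
   2 |   9 | abaabcdcaaccb
   3 |  12 | abcdcaaccb
   4 |   3 | acbdcdabaabcdcaaccb
   5 |  18 | accb
   6 |  21 | b
   7 |  10 | baabcdcaaccb
   8 |   2 | bacbdcdabaabcdcaaccb
   9 |   1 | bbacbdcdabaabcdcaaccb
  10 |  13 | bcdcaaccb
  11 |   5 | bdcdabaabcdcaaccb
  12 |  16 | caaccb
  13 |  20 | cb
  14 |   0 | cbbacbdcdabaabcdcaaccb
  15 |   4 | cbdcdabaabcdcaaccb
  16 |  19 | ccb
  17 |   7 | cdabaabcdcaaccb
  18 |  14 | cdcaaccb
  19 |   8 | dabaabcdcaaccb
  20 |  15 | dcaaccb
  21 |   6 | dcdabaabcdcaaccb

[11, 17, 9, 12, 3, 18, 21, 10, 2, 1, 13, 5, 16, 20, 0, 4, 19, 7, 14, 8, 15, 6]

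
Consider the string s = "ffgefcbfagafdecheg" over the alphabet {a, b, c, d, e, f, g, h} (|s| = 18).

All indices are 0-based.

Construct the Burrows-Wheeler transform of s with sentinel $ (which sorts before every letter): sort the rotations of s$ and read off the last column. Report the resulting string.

ggfcfefdghbea$feafc

rank  rotation             last
    0  $ffgefcbfagafdecheg  g
    1  afdecheg$ffgefcbfag  g
    2  agafdecheg$ffgefcbf  f
    3  bfagafdecheg$ffgefc  c
    4  cbfagafdecheg$ffgef  f
    5  cheg$ffgefcbfagafde  e
    6  decheg$ffgefcbfagaf  f
    7  echeg$ffgefcbfagafd  d
    8  efcbfagafdecheg$ffg  g
    9  eg$ffgefcbfagafdech  h
   10  fagafdecheg$ffgefcb  b
   11  fcbfagafdecheg$ffge  e
   12  fdecheg$ffgefcbfaga  a
   13  ffgefcbfagafdecheg$  $
   14  fgefcbfagafdecheg$f  f
   15  g$ffgefcbfagafdeche  e
   16  gafdecheg$ffgefcbfa  a
   17  gefcbfagafdecheg$ff  f
   18  heg$ffgefcbfagafdec  c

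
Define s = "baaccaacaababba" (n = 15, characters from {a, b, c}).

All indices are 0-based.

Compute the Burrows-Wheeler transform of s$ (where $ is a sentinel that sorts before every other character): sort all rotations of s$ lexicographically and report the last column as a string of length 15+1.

abccbabaab$aaaca

rank  rotation          last
    0  $baaccaacaababba  a
    1  a$baaccaacaababb  b
    2  aababba$baaccaac  c
    3  aacaababba$baacc  c
    4  aaccaacaababba$b  b
    5  ababba$baaccaaca  a
    6  abba$baaccaacaab  b
    7  acaababba$baacca  a
    8  accaacaababba$ba  a
    9  ba$baaccaacaabab  b
   10  baaccaacaababba$  $
   11  babba$baaccaacaa  a
   12  bba$baaccaacaaba  a
   13  caababba$baaccaa  a
   14  caacaababba$baac  c
   15  ccaacaababba$baa  a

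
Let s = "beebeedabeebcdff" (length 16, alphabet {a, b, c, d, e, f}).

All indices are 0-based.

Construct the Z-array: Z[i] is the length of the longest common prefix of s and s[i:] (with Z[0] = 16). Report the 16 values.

Z[0]=16
i=1: i≥r, start 0; Z[1]=0
i=2: i≥r, start 0; Z[2]=0
i=3: i≥r, start 0; Z[3]=3 scan→box=[3,6)
i=4: min(r-i=2, Z[1]=0)=0; Z[4]=0
i=5: min(r-i=1, Z[2]=0)=0; Z[5]=0
i=6: i≥r, start 0; Z[6]=0
i=7: i≥r, start 0; Z[7]=0
i=8: i≥r, start 0; Z[8]=4 scan→box=[8,12)
i=9: min(r-i=3, Z[1]=0)=0; Z[9]=0
i=10: min(r-i=2, Z[2]=0)=0; Z[10]=0
i=11: min(r-i=1, Z[3]=3)=1; Z[11]=1
i=12: i≥r, start 0; Z[12]=0
i=13: i≥r, start 0; Z[13]=0
i=14: i≥r, start 0; Z[14]=0
i=15: i≥r, start 0; Z[15]=0

[16, 0, 0, 3, 0, 0, 0, 0, 4, 0, 0, 1, 0, 0, 0, 0]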